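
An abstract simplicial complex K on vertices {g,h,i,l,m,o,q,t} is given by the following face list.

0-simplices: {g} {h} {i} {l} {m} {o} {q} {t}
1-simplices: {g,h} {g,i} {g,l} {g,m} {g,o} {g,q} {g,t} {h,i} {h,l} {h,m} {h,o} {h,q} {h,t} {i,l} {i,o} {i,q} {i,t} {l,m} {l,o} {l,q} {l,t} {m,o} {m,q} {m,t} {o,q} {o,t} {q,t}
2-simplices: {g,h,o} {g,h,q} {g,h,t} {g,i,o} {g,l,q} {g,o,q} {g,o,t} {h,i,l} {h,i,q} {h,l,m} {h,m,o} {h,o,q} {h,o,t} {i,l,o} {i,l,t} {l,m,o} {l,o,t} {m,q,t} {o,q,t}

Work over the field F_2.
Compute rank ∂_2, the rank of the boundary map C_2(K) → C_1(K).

rank∂_2=17

n_0=8 n_1=27 n_2=19  [Z2]
∂1: piv[gh,gi,gl,gm,go,gq,gt] rk=7  ker:hi,hl,hm,ho,hq,ht,il,io,iq,it,lm,lo,lq,lt,mo,mq,mt,oq,ot,qt
∂2: piv[gho,ghq,ght,gio,glq,goq,got,hil,hiq,hlm,hmo,ilo,ilt,lmo,lot,mqt,oqt] rk=17  ker:hoq,hot
rk∂_2=17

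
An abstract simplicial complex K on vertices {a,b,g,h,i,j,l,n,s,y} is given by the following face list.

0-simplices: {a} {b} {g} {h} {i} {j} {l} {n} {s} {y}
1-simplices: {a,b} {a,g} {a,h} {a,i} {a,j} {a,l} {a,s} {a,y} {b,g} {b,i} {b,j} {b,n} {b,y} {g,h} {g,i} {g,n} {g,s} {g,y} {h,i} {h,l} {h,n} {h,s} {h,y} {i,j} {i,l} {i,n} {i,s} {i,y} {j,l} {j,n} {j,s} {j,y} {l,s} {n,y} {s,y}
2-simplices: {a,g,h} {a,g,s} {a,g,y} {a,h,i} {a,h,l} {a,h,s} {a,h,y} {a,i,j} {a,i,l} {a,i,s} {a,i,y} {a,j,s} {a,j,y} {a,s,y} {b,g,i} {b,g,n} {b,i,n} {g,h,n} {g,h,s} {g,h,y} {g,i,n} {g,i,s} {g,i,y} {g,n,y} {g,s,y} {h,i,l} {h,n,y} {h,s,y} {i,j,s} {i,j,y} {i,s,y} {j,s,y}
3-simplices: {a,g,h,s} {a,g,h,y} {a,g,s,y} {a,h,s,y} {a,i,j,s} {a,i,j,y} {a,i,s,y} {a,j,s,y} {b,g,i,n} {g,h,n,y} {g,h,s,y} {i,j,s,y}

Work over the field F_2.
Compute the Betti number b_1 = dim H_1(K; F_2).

b_1=6

n_0=10 n_1=35 n_2=32 n_3=12  [Z2]
∂1: piv[ab,ag,ah,ai,aj,al,as,ay,bn] rk=9  ker:bg,bi,bj,by,gh,gi,gn,gs,gy,hi,hl,hn,hs,hy,ij,il,in,is,iy,jl,jn,js,jy,ls,ny,sy
∂2: piv[agh,ags,agy,ahi,ahl,ahs,ahy,aij,ail,ais,aiy,ajs,ajy,asy,bgi,bgn,bin,ghn,gis,gny] rk=20  ker:ghs,ghy,gin,giy,gsy,hil,hny,hsy,ijs,ijy,isy,jsy
∂3: piv[aghs,aghy,agsy,ahsy,aijs,aijy,aisy,ajsy,bgin,ghny] rk=10  ker:ghsy,ijsy
b_1=(35−9)−20=6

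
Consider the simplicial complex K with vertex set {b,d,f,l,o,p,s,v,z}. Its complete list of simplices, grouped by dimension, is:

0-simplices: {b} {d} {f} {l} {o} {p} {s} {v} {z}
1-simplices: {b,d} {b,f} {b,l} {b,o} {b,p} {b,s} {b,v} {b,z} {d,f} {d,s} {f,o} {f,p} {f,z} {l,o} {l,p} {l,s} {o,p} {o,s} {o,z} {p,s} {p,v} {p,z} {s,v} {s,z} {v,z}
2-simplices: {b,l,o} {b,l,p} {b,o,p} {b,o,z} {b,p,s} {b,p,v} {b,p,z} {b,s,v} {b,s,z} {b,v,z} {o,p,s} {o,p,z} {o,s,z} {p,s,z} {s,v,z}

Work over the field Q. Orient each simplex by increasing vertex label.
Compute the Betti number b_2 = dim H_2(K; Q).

b_2=4

n_0=9 n_1=25 n_2=15  [Q]
∂1: piv[bd,bf,bl,bo,bp,bs,bv,bz] rk=8  ker:df,ds,fo,fp,fz,lo,lp,ls,op,os,oz,ps,pv,pz,sv,sz,vz
∂2: piv[blo,blp,bop,boz,bps,bpv,bpz,bsv,bsz,bvz,ops] rk=11  ker:opz,osz,psz,svz
b_2=(15−11)−0=4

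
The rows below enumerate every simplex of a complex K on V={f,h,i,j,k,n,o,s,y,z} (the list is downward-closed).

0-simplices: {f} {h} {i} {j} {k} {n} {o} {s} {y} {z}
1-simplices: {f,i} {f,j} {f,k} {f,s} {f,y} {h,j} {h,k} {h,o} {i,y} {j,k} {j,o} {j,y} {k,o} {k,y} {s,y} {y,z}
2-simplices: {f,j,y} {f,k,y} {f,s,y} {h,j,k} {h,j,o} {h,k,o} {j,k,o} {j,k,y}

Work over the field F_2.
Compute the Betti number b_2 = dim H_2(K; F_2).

n_0=10 n_1=16 n_2=8  [Z2]
∂1: piv[fi,fj,fk,fs,fy,hj,ho,yz] rk=8  ker:hk,iy,jk,jo,jy,ko,ky,sy
∂2: piv[fjy,fky,fsy,hjk,hjo,hko,jky] rk=7  ker:jko
b_2=(8−7)−0=1

b_2=1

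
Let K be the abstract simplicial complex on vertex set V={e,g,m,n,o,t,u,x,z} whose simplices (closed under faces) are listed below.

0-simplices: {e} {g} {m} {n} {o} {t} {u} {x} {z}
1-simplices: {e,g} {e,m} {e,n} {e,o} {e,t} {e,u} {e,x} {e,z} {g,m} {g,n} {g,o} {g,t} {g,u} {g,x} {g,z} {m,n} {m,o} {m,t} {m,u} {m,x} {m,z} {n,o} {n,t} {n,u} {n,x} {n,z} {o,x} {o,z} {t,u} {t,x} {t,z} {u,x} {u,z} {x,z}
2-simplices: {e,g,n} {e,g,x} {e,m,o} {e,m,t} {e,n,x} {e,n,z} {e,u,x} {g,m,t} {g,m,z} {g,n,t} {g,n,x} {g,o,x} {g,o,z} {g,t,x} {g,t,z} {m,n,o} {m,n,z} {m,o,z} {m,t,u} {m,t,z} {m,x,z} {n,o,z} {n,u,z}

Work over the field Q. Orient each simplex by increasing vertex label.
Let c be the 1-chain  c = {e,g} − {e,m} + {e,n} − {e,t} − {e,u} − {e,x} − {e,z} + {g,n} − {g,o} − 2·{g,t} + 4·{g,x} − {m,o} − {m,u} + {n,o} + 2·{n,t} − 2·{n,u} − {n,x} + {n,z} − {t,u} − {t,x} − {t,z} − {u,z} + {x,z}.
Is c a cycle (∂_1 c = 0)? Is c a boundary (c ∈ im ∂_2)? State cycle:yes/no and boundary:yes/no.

n_0=9 n_1=34 n_2=23  [Q]
∂1: piv[eg,em,en,eo,et,eu,ex,ez] rk=8  ker:gm,gn,go,gt,gu,gx,gz,mn,mo,mt,mu,mx,mz,no,nt,nu,nx,nz,ox,oz,tu,tx,tz,ux,uz,xz
∂2: piv[egn,egx,emo,emt,enx,enz,eux,gmt,gmz,gnt,gox,goz,gtx,gtz,mno,mnz,moz,mtu,mxz,nuz] rk=20  ker:gnx,mtz,noz
∂1c = 3·{e} − {g} + {m} + {n} − {o} + 2·{t} − 4·{u} − {z}

cycle:no boundary:no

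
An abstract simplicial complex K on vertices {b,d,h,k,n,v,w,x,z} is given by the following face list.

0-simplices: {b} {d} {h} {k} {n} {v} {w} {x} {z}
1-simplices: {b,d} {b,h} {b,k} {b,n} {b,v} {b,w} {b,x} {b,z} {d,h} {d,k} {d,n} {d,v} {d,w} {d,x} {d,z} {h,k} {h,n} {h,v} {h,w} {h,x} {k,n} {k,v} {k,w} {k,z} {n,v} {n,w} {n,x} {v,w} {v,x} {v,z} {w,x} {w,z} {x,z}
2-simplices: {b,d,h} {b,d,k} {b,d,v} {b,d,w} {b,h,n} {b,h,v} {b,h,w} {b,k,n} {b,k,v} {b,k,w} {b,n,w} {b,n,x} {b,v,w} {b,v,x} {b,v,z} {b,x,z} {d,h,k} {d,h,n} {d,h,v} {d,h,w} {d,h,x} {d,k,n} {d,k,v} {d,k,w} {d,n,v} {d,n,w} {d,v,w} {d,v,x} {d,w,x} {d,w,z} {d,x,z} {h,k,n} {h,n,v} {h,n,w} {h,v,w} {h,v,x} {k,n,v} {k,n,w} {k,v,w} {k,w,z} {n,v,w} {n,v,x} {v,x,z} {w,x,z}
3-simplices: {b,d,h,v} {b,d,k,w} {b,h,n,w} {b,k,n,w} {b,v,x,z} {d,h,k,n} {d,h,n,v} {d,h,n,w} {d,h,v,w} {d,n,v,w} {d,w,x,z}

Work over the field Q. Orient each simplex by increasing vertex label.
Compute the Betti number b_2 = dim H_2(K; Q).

n_0=9 n_1=33 n_2=44 n_3=11  [Q]
∂1: piv[bd,bh,bk,bn,bv,bw,bx,bz] rk=8  ker:dh,dk,dn,dv,dw,dx,dz,hk,hn,hv,hw,hx,kn,kv,kw,kz,nv,nw,nx,vw,vx,vz,wx,wz,xz
∂2: piv[bdh,bdk,bdv,bdw,bhn,bhv,bhw,bkn,bkv,bkw,bnw,bnx,bvw,bvx,bvz,bxz,dhk,dhn,dhx,dnv,dvx,dwx,dwz,dxz,kwz] rk=25  ker:dhv,dhw,dkn,dkv,dkw,dnw,dvw,hkn,hnv,hnw,hvw,hvx,knv,knw,kvw,nvw,nvx,vxz,wxz
∂3: piv[bdhv,bdkw,bhnw,bknw,bvxz,dhkn,dhnv,dhnw,dhvw,dnvw,dwxz] rk=11
b_2=(44−25)−11=8

b_2=8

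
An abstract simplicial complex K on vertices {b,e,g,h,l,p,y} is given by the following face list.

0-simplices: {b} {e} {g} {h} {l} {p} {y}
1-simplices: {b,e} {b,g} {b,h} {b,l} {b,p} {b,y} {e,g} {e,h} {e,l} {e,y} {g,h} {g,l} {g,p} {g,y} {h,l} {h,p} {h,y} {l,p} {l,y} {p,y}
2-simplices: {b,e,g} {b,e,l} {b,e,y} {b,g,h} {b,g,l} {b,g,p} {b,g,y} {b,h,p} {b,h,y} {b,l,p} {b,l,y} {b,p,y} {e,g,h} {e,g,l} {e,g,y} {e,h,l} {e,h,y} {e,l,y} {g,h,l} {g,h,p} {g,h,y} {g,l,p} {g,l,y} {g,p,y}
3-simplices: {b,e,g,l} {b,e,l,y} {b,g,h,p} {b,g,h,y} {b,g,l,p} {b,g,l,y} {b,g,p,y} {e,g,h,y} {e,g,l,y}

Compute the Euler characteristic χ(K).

χ(K)=2

n_0=7 n_1=20 n_2=24 n_3=9
χ=+7−20+24−9=2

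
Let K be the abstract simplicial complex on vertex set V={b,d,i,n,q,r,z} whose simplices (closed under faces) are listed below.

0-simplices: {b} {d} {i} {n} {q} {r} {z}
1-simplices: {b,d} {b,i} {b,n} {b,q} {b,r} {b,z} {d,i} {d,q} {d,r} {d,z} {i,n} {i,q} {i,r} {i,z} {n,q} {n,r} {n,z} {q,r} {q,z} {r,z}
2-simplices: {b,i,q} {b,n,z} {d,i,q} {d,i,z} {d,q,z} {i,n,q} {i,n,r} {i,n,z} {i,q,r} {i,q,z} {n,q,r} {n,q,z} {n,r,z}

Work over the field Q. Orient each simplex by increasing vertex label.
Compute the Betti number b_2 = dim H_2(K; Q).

b_2=3

n_0=7 n_1=20 n_2=13  [Q]
∂1: piv[bd,bi,bn,bq,br,bz] rk=6  ker:di,dq,dr,dz,in,iq,ir,iz,nq,nr,nz,qr,qz,rz
∂2: piv[biq,bnz,diq,diz,dqz,inq,inr,inz,iqr,nrz] rk=10  ker:iqz,nqr,nqz
b_2=(13−10)−0=3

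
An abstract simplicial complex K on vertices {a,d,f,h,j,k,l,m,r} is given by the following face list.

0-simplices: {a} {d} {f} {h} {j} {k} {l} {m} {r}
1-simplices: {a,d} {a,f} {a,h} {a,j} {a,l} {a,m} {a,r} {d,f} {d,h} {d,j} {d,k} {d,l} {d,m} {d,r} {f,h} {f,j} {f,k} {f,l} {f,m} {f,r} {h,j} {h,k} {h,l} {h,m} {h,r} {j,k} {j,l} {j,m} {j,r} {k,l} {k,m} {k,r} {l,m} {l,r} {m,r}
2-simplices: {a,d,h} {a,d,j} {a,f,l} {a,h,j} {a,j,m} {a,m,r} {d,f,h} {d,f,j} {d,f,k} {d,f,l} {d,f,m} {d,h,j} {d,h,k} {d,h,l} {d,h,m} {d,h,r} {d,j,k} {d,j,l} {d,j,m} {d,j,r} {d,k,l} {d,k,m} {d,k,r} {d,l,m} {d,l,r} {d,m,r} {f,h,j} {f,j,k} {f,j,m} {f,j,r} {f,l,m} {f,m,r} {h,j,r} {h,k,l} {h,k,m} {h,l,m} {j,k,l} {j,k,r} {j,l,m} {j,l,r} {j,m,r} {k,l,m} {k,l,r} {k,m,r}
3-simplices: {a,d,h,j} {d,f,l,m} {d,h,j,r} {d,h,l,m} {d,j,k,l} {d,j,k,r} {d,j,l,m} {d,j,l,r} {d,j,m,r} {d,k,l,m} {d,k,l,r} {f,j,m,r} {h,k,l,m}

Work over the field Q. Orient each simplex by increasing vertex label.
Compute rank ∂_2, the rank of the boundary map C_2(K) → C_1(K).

rank∂_2=26

n_0=9 n_1=35 n_2=44 n_3=13  [Q]
∂1: piv[ad,af,ah,aj,al,am,ar,dk] rk=8  ker:df,dh,dj,dl,dm,dr,fh,fj,fk,fl,fm,fr,hj,hk,hl,hm,hr,jk,jl,jm,jr,kl,km,kr,lm,lr,mr
∂2: piv[adh,adj,afl,ahj,ajm,amr,dfh,dfj,dfk,dfl,dfm,dhk,dhl,dhm,dhr,djk,djl,djm,djr,dkl,dkm,dkr,dlm,dlr,dmr,fjr] rk=26  ker:dhj,fhj,fjk,fjm,flm,fmr,hjr,hkl,hkm,hlm,jkl,jkr,jlm,jlr,jmr,klm,klr,kmr
∂3: piv[adhj,dflm,dhjr,dhlm,djkl,djkr,djlm,djlr,djmr,dklm,dklr,fjmr,hklm] rk=13
rk∂_2=26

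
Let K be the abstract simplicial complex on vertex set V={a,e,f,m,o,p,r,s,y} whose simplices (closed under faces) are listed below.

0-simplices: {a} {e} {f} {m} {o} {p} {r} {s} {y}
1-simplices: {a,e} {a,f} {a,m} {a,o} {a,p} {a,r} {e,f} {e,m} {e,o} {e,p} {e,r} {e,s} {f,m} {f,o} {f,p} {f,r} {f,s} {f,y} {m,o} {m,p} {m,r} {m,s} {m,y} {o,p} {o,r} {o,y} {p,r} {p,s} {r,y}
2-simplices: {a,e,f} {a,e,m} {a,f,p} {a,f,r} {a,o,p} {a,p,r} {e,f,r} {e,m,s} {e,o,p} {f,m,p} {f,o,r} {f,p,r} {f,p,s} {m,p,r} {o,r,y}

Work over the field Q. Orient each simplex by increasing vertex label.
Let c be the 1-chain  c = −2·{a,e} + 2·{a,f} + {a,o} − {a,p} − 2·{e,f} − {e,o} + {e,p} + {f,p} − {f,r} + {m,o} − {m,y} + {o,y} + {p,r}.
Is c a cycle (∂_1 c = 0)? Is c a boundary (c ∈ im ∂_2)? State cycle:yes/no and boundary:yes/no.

cycle:yes boundary:no

n_0=9 n_1=29 n_2=15  [Q]
∂1: piv[ae,af,am,ao,ap,ar,es,fy] rk=8  ker:ef,em,eo,ep,er,fm,fo,fp,fr,fs,mo,mp,mr,ms,my,op,or,oy,pr,ps,ry
∂2: piv[aef,aem,afp,afr,aop,apr,efr,ems,eop,fmp,for,fps,mpr,ory] rk=14  ker:fpr
∂1c = 0
c vs im∂2: residual ≠ 0 ⇒ not boundary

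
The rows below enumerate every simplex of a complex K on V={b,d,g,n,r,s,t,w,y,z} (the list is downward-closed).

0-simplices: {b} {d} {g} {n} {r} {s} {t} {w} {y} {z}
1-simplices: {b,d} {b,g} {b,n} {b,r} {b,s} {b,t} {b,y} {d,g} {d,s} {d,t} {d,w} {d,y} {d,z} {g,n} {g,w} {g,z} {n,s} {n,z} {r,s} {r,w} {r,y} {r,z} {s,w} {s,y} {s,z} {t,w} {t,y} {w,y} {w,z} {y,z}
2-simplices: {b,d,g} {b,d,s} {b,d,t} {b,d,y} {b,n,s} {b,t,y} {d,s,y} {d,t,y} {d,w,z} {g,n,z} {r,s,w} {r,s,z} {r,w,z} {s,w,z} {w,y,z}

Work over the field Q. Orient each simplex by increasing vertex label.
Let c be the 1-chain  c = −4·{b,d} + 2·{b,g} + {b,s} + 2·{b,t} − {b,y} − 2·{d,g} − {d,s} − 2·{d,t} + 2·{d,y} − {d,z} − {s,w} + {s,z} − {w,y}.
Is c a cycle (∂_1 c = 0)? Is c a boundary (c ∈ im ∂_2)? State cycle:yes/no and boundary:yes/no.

cycle:yes boundary:no

n_0=10 n_1=30 n_2=15  [Q]
∂1: piv[bd,bg,bn,br,bs,bt,by,dw,dz] rk=9  ker:dg,ds,dt,dy,gn,gw,gz,ns,nz,rs,rw,ry,rz,sw,sy,sz,tw,ty,wy,wz,yz
∂2: piv[bdg,bds,bdt,bdy,bns,bty,dsy,dwz,gnz,rsw,rsz,rwz,wyz] rk=13  ker:dty,swz
∂1c = 0
c vs im∂2: residual ≠ 0 ⇒ not boundary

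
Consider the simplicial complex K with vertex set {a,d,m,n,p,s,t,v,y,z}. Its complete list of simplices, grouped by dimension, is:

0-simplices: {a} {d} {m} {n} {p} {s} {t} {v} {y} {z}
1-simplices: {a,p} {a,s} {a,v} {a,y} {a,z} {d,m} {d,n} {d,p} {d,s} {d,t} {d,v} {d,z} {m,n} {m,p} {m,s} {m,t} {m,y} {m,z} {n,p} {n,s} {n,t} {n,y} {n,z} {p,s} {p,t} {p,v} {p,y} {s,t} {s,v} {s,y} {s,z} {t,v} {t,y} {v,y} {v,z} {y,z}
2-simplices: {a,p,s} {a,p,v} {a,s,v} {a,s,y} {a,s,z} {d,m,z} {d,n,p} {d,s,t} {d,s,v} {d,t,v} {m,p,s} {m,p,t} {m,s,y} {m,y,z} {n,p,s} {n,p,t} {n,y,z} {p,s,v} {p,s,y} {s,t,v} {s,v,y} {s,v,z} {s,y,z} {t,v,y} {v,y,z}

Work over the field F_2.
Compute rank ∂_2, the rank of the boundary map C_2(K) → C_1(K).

n_0=10 n_1=36 n_2=25  [Z2]
∂1: piv[ap,as,av,ay,az,dm,dn,dp,dt] rk=9  ker:ds,dv,dz,mn,mp,ms,mt,my,mz,np,ns,nt,ny,nz,ps,pt,pv,py,st,sv,sy,sz,tv,ty,vy,vz,yz
∂2: piv[aps,apv,asv,asy,asz,dmz,dnp,dst,dsv,dtv,mps,mpt,msy,myz,nps,npt,nyz,psy,svy,svz,syz,tvy] rk=22  ker:psv,stv,vyz
rk∂_2=22

rank∂_2=22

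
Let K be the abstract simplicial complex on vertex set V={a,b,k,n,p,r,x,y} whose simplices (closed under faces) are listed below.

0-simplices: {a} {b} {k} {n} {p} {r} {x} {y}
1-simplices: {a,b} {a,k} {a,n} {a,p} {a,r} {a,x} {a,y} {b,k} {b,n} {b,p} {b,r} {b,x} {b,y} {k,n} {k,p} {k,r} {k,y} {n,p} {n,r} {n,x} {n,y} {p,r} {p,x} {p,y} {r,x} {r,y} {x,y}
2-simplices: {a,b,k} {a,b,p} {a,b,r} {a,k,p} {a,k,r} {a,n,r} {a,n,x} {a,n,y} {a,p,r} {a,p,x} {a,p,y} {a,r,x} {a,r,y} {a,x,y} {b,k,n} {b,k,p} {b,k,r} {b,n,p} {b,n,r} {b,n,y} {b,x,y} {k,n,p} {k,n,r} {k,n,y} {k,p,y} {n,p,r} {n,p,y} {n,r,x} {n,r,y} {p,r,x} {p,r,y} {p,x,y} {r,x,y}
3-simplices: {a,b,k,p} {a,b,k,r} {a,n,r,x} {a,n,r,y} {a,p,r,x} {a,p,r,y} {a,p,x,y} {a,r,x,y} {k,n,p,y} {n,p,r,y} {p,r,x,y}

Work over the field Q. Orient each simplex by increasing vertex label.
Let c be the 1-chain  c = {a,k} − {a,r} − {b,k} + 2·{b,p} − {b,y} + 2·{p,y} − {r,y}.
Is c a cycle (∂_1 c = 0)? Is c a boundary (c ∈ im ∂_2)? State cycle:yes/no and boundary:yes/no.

cycle:yes boundary:yes

n_0=8 n_1=27 n_2=33 n_3=11  [Q]
∂1: piv[ab,ak,an,ap,ar,ax,ay] rk=7  ker:bk,bn,bp,br,bx,by,kn,kp,kr,ky,np,nr,nx,ny,pr,px,py,rx,ry,xy
∂2: piv[abk,abp,abr,akp,akr,anr,anx,any,apr,apx,apy,arx,ary,axy,bkn,bnp,bnr,bny,bxy,kny] rk=20  ker:bkp,bkr,knp,knr,kpy,npr,npy,nrx,nry,prx,pry,pxy,rxy
∂3: piv[abkp,abkr,anrx,anry,aprx,apry,apxy,arxy,knpy,npry] rk=10  ker:prxy
∂1c = 0
c vs im∂2: reduces to 0 ⇒ boundary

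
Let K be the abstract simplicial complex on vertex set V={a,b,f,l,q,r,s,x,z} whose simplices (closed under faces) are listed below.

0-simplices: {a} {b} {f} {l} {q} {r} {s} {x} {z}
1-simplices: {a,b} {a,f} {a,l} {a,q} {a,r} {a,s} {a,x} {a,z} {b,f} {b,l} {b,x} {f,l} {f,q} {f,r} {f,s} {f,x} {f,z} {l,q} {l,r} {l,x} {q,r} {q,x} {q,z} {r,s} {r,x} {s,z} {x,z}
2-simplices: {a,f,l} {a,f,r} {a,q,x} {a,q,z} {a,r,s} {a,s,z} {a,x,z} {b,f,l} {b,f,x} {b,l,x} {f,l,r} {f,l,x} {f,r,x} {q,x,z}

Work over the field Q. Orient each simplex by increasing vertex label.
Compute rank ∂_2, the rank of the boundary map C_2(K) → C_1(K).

n_0=9 n_1=27 n_2=14  [Q]
∂1: piv[ab,af,al,aq,ar,as,ax,az] rk=8  ker:bf,bl,bx,fl,fq,fr,fs,fx,fz,lq,lr,lx,qr,qx,qz,rs,rx,sz,xz
∂2: piv[afl,afr,aqx,aqz,ars,asz,axz,bfl,bfx,blx,flr,frx] rk=12  ker:flx,qxz
rk∂_2=12

rank∂_2=12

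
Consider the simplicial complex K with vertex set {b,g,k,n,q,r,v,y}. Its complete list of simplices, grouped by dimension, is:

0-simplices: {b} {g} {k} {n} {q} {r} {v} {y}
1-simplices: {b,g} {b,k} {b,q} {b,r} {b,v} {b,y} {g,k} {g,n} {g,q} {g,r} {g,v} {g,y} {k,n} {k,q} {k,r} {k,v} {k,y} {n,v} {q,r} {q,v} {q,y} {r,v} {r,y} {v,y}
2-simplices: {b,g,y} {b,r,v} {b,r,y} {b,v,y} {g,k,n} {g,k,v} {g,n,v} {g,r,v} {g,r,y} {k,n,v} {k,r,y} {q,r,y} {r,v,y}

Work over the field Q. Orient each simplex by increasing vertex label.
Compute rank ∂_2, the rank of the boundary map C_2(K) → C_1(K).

n_0=8 n_1=24 n_2=13  [Q]
∂1: piv[bg,bk,bq,br,bv,by,gn] rk=7  ker:gk,gq,gr,gv,gy,kn,kq,kr,kv,ky,nv,qr,qv,qy,rv,ry,vy
∂2: piv[bgy,brv,bry,bvy,gkn,gkv,gnv,grv,gry,kry,qry] rk=11  ker:knv,rvy
rk∂_2=11

rank∂_2=11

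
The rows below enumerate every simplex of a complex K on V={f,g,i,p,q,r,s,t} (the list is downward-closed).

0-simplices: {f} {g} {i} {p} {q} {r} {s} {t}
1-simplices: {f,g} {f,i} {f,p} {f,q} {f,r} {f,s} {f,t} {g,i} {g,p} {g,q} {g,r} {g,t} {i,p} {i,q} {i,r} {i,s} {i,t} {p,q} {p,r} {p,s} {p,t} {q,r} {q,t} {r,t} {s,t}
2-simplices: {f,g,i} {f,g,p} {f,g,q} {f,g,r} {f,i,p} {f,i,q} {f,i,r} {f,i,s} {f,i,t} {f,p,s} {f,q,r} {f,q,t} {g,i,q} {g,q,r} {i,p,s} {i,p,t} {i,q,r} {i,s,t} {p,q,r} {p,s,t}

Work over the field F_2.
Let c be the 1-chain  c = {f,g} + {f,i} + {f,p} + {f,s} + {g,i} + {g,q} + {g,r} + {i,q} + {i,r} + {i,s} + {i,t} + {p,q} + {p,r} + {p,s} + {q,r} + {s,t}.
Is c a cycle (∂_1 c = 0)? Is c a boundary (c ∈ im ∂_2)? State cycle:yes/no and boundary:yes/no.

cycle:yes boundary:yes

n_0=8 n_1=25 n_2=20  [Z2]
∂1: piv[fg,fi,fp,fq,fr,fs,ft] rk=7  ker:gi,gp,gq,gr,gt,ip,iq,ir,is,it,pq,pr,ps,pt,qr,qt,rt,st
∂2: piv[fgi,fgp,fgq,fgr,fip,fiq,fir,fis,fit,fps,fqr,fqt,ipt,ist,pqr] rk=15  ker:giq,gqr,ips,iqr,pst
∂1c = 0
c vs im∂2: reduces to 0 ⇒ boundary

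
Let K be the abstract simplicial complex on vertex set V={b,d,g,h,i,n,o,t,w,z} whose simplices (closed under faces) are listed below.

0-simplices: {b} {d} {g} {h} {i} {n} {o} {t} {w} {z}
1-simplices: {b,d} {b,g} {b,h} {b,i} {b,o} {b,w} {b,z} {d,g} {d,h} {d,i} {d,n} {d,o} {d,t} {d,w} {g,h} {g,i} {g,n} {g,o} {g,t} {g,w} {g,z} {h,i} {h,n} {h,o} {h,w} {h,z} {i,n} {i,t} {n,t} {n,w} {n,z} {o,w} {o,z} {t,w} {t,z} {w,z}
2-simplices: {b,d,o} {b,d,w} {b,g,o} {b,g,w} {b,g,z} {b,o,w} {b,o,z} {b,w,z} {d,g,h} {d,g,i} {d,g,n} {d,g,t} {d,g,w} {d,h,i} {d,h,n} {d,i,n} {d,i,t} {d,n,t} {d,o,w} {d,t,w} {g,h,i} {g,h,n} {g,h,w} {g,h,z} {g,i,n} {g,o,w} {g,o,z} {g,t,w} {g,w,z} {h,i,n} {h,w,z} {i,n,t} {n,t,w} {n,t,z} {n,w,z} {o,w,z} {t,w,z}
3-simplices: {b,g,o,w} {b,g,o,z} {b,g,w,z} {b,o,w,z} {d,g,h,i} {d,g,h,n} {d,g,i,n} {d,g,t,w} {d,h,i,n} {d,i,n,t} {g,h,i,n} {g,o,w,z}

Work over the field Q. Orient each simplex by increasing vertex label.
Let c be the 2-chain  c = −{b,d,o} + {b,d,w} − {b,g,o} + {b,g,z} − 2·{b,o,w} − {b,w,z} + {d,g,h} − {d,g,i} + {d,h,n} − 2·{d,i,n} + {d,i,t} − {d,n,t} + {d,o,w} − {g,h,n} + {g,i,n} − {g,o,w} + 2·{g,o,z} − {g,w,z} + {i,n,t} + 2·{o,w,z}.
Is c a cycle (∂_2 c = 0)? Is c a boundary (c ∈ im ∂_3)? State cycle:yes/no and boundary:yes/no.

cycle:yes boundary:no

n_0=10 n_1=36 n_2=37 n_3=12  [Q]
∂1: piv[bd,bg,bh,bi,bo,bw,bz,dn,dt] rk=9  ker:dg,dh,di,do,dw,gh,gi,gn,go,gt,gw,gz,hi,hn,ho,hw,hz,in,it,nt,nw,nz,ow,oz,tw,tz,wz
∂2: piv[bdo,bdw,bgo,bgw,bgz,bow,boz,bwz,dgh,dgi,dgn,dgt,dgw,dhi,dhn,din,dit,dnt,dtw,ghw,ghz,ntw,ntz,nwz] rk=24  ker:dow,ghi,ghn,gin,gow,goz,gtw,gwz,hin,hwz,int,owz,twz
∂3: piv[bgow,bgoz,bgwz,bowz,dghi,dghn,dgin,dgtw,dhin,dint] rk=10  ker:ghin,gowz
∂2c = 0
c vs im∂3: residual ≠ 0 ⇒ not boundary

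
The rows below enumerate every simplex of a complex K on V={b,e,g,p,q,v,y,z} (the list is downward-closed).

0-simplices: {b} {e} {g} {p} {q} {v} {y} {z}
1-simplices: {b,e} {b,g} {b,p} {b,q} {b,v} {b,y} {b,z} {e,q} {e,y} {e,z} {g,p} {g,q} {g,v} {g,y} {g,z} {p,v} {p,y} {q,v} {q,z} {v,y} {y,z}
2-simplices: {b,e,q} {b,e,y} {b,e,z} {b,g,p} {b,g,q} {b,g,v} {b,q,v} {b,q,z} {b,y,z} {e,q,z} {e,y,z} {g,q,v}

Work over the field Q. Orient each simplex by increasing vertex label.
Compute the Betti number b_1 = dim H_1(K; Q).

n_0=8 n_1=21 n_2=12  [Q]
∂1: piv[be,bg,bp,bq,bv,by,bz] rk=7  ker:eq,ey,ez,gp,gq,gv,gy,gz,pv,py,qv,qz,vy,yz
∂2: piv[beq,bey,bez,bgp,bgq,bgv,bqv,bqz,byz] rk=9  ker:eqz,eyz,gqv
b_1=(21−7)−9=5

b_1=5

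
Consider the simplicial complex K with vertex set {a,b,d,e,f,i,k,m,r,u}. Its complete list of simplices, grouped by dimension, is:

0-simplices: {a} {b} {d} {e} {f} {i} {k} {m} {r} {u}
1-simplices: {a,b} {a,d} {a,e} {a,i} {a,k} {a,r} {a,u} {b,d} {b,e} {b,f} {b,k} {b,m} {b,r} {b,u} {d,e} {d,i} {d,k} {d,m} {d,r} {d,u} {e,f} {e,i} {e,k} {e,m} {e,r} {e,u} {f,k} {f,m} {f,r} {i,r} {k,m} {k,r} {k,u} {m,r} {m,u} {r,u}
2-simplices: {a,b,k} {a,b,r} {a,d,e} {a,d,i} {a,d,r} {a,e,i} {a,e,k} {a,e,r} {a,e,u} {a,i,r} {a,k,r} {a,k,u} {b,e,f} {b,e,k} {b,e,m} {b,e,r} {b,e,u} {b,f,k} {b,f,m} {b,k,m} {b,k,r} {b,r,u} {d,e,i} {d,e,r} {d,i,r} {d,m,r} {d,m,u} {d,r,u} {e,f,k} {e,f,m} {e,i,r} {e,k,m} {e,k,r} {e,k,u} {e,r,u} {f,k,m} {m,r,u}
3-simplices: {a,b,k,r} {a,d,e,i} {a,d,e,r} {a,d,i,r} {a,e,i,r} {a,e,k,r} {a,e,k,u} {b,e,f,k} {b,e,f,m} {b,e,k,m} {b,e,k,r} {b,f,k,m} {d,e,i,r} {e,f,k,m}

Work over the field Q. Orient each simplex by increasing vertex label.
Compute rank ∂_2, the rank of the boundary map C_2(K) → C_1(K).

n_0=10 n_1=36 n_2=37 n_3=14  [Q]
∂1: piv[ab,ad,ae,ai,ak,ar,au,bf,bm] rk=9  ker:bd,be,bk,br,bu,de,di,dk,dm,dr,du,ef,ei,ek,em,er,eu,fk,fm,fr,ir,km,kr,ku,mr,mu,ru
∂2: piv[abk,abr,ade,adi,adr,aei,aek,aer,aeu,air,akr,aku,bef,bek,bem,beu,bfk,bfm,bkm,bru,dmr,dmu,dru] rk=23  ker:ber,bkr,dei,der,dir,efk,efm,eir,ekm,ekr,eku,eru,fkm,mru
∂3: piv[abkr,adei,ader,adir,aeir,aekr,aeku,befk,befm,bekm,bekr,bfkm] rk=12  ker:deir,efkm
rk∂_2=23

rank∂_2=23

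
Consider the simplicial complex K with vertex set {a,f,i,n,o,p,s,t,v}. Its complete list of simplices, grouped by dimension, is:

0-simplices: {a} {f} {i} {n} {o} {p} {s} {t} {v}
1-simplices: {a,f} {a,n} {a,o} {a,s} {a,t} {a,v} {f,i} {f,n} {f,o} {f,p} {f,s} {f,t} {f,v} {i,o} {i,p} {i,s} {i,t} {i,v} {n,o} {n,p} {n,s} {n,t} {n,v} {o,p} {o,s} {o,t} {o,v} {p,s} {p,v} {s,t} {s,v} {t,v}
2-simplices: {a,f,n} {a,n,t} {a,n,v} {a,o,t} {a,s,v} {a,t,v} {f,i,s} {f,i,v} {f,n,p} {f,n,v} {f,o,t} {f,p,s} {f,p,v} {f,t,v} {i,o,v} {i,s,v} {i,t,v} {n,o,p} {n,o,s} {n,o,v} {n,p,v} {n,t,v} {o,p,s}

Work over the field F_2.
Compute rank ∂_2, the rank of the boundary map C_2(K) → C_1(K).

rank∂_2=21

n_0=9 n_1=32 n_2=23  [Z2]
∂1: piv[af,an,ao,as,at,av,fi,fp] rk=8  ker:fn,fo,fs,ft,fv,io,ip,is,it,iv,no,np,ns,nt,nv,op,os,ot,ov,ps,pv,st,sv,tv
∂2: piv[afn,ant,anv,aot,asv,atv,fis,fiv,fnp,fnv,fot,fps,fpv,ftv,iov,isv,itv,nop,nos,nov,ops] rk=21  ker:npv,ntv
rk∂_2=21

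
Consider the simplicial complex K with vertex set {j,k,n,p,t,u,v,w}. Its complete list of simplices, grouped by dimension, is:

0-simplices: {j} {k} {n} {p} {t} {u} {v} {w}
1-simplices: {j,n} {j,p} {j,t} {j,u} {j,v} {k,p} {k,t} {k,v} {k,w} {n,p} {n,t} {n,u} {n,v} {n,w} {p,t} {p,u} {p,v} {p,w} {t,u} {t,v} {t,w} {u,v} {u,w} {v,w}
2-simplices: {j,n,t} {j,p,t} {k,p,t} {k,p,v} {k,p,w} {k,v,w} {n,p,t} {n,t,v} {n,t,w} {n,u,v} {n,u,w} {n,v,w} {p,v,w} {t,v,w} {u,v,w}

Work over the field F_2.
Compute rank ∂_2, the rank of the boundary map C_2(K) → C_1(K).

n_0=8 n_1=24 n_2=15  [Z2]
∂1: piv[jn,jp,jt,ju,jv,kp,kw] rk=7  ker:kt,kv,np,nt,nu,nv,nw,pt,pu,pv,pw,tu,tv,tw,uv,uw,vw
∂2: piv[jnt,jpt,kpt,kpv,kpw,kvw,npt,ntv,ntw,nuv,nuw,nvw] rk=12  ker:pvw,tvw,uvw
rk∂_2=12

rank∂_2=12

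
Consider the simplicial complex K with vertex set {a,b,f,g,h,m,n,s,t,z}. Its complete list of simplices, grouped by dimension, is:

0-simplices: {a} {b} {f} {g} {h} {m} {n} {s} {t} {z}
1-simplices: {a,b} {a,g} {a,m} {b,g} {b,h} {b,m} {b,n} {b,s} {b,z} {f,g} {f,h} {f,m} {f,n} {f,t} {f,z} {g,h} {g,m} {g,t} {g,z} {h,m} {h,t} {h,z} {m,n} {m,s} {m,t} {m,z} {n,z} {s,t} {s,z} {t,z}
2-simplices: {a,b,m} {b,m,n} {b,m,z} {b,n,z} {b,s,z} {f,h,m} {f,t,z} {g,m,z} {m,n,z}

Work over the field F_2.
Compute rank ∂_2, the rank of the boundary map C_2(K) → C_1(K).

rank∂_2=8

n_0=10 n_1=30 n_2=9  [Z2]
∂1: piv[ab,ag,am,bh,bn,bs,bz,fg,ft] rk=9  ker:bg,bm,fh,fm,fn,fz,gh,gm,gt,gz,hm,ht,hz,mn,ms,mt,mz,nz,st,sz,tz
∂2: piv[abm,bmn,bmz,bnz,bsz,fhm,ftz,gmz] rk=8  ker:mnz
rk∂_2=8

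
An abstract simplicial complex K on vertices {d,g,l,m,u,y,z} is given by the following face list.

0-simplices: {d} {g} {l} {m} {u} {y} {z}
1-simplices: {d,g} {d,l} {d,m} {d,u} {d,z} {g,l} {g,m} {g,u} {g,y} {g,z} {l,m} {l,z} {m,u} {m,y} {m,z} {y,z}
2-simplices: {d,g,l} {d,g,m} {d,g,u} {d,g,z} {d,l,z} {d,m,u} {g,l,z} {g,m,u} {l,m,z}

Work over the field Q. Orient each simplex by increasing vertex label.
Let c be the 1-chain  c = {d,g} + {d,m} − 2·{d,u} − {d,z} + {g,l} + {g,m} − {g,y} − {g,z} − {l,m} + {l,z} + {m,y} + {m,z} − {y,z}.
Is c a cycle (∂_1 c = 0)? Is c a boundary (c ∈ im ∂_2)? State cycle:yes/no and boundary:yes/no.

cycle:no boundary:no

n_0=7 n_1=16 n_2=9  [Q]
∂1: piv[dg,dl,dm,du,dz,gy] rk=6  ker:gl,gm,gu,gz,lm,lz,mu,my,mz,yz
∂2: piv[dgl,dgm,dgu,dgz,dlz,dmu,lmz] rk=7  ker:glz,gmu
∂1c = {d} + {g} + {l} − {m} − 2·{u} + {y} − {z}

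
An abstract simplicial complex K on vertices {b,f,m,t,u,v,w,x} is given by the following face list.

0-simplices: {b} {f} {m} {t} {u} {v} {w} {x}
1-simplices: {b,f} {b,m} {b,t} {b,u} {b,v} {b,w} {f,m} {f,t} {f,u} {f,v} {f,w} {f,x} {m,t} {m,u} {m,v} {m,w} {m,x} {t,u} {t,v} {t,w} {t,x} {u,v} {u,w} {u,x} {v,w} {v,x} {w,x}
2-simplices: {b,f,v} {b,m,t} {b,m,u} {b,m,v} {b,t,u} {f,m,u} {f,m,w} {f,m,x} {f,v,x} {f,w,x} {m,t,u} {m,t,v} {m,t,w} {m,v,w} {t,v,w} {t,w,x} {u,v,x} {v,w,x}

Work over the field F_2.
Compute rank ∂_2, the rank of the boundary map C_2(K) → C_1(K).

n_0=8 n_1=27 n_2=18  [Z2]
∂1: piv[bf,bm,bt,bu,bv,bw,fx] rk=7  ker:fm,ft,fu,fv,fw,mt,mu,mv,mw,mx,tu,tv,tw,tx,uv,uw,ux,vw,vx,wx
∂2: piv[bfv,bmt,bmu,bmv,btu,fmu,fmw,fmx,fvx,fwx,mtv,mtw,mvw,twx,uvx,vwx] rk=16  ker:mtu,tvw
rk∂_2=16

rank∂_2=16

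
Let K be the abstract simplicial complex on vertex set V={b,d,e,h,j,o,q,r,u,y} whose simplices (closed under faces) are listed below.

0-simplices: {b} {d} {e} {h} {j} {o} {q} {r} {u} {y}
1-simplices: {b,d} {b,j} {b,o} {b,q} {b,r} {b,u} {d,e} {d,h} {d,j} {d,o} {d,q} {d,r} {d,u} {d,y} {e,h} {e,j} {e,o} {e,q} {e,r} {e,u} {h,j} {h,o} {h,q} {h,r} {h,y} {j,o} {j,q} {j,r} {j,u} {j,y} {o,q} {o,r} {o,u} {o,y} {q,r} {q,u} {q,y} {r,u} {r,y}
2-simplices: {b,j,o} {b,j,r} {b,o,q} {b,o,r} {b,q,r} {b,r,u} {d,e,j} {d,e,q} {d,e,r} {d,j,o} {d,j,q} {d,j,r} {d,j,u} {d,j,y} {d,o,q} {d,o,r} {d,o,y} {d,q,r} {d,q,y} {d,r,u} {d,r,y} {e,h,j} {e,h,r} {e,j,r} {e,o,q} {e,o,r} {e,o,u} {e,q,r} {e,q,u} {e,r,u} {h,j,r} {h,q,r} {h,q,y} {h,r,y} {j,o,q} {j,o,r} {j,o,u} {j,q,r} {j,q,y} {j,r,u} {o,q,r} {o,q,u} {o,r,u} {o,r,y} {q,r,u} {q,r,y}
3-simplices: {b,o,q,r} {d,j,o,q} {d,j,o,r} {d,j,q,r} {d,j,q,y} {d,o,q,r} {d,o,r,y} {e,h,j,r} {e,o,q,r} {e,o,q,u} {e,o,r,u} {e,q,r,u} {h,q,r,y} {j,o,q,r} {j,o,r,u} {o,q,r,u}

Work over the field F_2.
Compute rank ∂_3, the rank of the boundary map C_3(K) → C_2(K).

rank∂_3=14

n_0=10 n_1=39 n_2=46 n_3=16  [Z2]
∂1: piv[bd,bj,bo,bq,br,bu,de,dh,dy] rk=9  ker:dj,do,dq,dr,du,eh,ej,eo,eq,er,eu,hj,ho,hq,hr,hy,jo,jq,jr,ju,jy,oq,or,ou,oy,qr,qu,qy,ru,ry
∂2: piv[bjo,bjr,boq,bor,bqr,bru,dej,deq,der,djo,djq,djr,dju,djy,doq,doy,dqy,dru,dry,ehj,ehr,eoq,eou,equ,eru,hqr,hqy] rk=27  ker:dor,dqr,ejr,eor,eqr,hjr,hry,joq,jor,jou,jqr,jqy,jru,oqr,oqu,oru,ory,qru,qry
∂3: piv[boqr,djoq,djor,djqr,djqy,doqr,dory,ehjr,eoqr,eoqu,eoru,eqru,hqry,joru] rk=14  ker:joqr,oqru
rk∂_3=14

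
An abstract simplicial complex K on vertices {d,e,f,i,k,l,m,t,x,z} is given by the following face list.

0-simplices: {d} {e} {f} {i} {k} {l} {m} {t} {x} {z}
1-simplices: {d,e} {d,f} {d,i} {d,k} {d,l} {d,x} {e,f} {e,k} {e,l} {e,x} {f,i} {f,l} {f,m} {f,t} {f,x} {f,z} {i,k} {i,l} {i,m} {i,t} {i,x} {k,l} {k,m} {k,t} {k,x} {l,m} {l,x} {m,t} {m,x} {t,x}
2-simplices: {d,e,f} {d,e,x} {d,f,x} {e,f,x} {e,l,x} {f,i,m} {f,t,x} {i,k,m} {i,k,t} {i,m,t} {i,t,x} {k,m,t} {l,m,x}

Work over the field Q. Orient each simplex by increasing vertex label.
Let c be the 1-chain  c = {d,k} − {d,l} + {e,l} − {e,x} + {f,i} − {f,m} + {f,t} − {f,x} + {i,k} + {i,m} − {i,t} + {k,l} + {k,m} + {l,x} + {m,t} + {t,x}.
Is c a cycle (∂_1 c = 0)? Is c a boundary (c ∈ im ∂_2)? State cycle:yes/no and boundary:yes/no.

n_0=10 n_1=30 n_2=13  [Q]
∂1: piv[de,df,di,dk,dl,dx,fm,ft,fz] rk=9  ker:ef,ek,el,ex,fi,fl,fx,ik,il,im,it,ix,kl,km,kt,kx,lm,lx,mt,mx,tx
∂2: piv[def,dex,dfx,elx,fim,ftx,ikm,ikt,imt,itx,lmx] rk=11  ker:efx,kmt
∂1c = 0
c vs im∂2: residual ≠ 0 ⇒ not boundary

cycle:yes boundary:no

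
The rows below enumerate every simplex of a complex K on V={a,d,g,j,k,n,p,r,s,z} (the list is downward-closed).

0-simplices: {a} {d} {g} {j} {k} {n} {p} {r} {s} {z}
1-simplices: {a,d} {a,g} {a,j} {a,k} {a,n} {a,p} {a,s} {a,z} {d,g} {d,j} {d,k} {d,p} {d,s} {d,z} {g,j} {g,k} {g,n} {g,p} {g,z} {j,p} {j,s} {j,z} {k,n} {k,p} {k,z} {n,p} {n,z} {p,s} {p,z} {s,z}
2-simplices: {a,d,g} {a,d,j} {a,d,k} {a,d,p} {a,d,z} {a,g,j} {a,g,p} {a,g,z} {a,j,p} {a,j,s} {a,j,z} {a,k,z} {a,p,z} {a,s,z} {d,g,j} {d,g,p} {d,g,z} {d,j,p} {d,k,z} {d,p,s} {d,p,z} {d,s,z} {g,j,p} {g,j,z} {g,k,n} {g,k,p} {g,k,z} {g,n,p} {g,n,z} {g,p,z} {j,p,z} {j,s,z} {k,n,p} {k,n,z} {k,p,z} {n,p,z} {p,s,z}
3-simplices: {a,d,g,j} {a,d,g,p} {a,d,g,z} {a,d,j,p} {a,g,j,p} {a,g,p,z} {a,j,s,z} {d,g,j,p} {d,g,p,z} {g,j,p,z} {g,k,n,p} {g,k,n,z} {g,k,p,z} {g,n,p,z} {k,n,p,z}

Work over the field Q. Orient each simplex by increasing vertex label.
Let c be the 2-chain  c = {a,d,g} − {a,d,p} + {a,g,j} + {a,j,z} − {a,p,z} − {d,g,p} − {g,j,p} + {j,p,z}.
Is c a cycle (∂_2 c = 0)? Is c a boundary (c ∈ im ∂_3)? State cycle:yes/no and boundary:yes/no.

n_0=10 n_1=30 n_2=37 n_3=15  [Q]
∂1: piv[ad,ag,aj,ak,an,ap,as,az] rk=8  ker:dg,dj,dk,dp,ds,dz,gj,gk,gn,gp,gz,jp,js,jz,kn,kp,kz,np,nz,ps,pz,sz
∂2: piv[adg,adj,adk,adp,adz,agj,agp,agz,ajp,ajs,ajz,akz,apz,asz,dps,dsz,gkn,gkp,gkz,gnp,gnz] rk=21  ker:dgj,dgp,dgz,djp,dkz,dpz,gjp,gjz,gpz,jpz,jsz,knp,knz,kpz,npz,psz
∂3: piv[adgj,adgp,adgz,adjp,agjp,agpz,ajsz,dgpz,gjpz,gknp,gknz,gkpz,gnpz] rk=13  ker:dgjp,knpz
∂2c = 0
c vs im∂3: residual ≠ 0 ⇒ not boundary

cycle:yes boundary:no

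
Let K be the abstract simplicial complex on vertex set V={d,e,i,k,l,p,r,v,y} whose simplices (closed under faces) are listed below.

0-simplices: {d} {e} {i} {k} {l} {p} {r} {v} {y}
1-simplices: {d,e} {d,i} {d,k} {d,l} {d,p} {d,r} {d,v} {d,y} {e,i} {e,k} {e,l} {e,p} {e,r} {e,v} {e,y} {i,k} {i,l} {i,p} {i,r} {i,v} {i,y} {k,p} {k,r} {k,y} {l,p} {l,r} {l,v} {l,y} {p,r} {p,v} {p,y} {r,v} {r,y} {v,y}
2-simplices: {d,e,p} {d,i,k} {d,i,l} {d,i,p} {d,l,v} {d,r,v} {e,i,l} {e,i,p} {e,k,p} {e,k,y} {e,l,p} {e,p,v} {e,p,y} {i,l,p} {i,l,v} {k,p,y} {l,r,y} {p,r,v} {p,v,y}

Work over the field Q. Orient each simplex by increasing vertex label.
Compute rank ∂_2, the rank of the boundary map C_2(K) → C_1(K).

rank∂_2=17

n_0=9 n_1=34 n_2=19  [Q]
∂1: piv[de,di,dk,dl,dp,dr,dv,dy] rk=8  ker:ei,ek,el,ep,er,ev,ey,ik,il,ip,ir,iv,iy,kp,kr,ky,lp,lr,lv,ly,pr,pv,py,rv,ry,vy
∂2: piv[dep,dik,dil,dip,dlv,drv,eil,eip,ekp,eky,elp,epv,epy,ilv,lry,prv,pvy] rk=17  ker:ilp,kpy
rk∂_2=17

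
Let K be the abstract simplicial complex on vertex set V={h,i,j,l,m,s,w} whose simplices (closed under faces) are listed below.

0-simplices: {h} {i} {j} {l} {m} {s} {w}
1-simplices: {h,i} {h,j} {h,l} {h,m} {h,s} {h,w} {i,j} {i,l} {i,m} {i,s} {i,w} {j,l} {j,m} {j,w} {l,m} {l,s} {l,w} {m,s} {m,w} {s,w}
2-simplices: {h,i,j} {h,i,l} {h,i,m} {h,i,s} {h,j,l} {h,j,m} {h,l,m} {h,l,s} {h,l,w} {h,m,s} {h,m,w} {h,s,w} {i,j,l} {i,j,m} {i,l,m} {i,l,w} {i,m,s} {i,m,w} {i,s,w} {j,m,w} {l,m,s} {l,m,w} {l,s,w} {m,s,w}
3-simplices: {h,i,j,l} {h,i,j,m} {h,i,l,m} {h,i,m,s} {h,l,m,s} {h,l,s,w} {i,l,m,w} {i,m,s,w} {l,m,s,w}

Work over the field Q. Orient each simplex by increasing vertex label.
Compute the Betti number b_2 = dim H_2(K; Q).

b_2=1

n_0=7 n_1=20 n_2=24 n_3=9  [Q]
∂1: piv[hi,hj,hl,hm,hs,hw] rk=6  ker:ij,il,im,is,iw,jl,jm,jw,lm,ls,lw,ms,mw,sw
∂2: piv[hij,hil,him,his,hjl,hjm,hlm,hls,hlw,hms,hmw,hsw,ilw,jmw] rk=14  ker:ijl,ijm,ilm,ims,imw,isw,lms,lmw,lsw,msw
∂3: piv[hijl,hijm,hilm,hims,hlms,hlsw,ilmw,imsw,lmsw] rk=9
b_2=(24−14)−9=1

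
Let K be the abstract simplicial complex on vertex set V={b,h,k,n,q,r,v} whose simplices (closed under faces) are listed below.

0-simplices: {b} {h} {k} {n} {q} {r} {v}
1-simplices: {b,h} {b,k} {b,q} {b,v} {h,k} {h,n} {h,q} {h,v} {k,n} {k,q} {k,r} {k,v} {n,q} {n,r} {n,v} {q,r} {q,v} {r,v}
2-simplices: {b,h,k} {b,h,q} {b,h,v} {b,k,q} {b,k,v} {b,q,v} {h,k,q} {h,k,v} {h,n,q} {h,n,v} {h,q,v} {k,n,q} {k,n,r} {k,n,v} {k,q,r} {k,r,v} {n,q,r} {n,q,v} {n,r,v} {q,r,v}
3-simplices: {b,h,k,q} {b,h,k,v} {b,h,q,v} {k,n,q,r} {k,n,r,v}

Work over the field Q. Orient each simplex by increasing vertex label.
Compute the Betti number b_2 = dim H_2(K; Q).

n_0=7 n_1=18 n_2=20 n_3=5  [Q]
∂1: piv[bh,bk,bq,bv,hn,kr] rk=6  ker:hk,hq,hv,kn,kq,kv,nq,nr,nv,qr,qv,rv
∂2: piv[bhk,bhq,bhv,bkq,bkv,bqv,hnq,hnv,knq,knr,kqr,krv] rk=12  ker:hkq,hkv,hqv,knv,nqr,nqv,nrv,qrv
∂3: piv[bhkq,bhkv,bhqv,knqr,knrv] rk=5
b_2=(20−12)−5=3

b_2=3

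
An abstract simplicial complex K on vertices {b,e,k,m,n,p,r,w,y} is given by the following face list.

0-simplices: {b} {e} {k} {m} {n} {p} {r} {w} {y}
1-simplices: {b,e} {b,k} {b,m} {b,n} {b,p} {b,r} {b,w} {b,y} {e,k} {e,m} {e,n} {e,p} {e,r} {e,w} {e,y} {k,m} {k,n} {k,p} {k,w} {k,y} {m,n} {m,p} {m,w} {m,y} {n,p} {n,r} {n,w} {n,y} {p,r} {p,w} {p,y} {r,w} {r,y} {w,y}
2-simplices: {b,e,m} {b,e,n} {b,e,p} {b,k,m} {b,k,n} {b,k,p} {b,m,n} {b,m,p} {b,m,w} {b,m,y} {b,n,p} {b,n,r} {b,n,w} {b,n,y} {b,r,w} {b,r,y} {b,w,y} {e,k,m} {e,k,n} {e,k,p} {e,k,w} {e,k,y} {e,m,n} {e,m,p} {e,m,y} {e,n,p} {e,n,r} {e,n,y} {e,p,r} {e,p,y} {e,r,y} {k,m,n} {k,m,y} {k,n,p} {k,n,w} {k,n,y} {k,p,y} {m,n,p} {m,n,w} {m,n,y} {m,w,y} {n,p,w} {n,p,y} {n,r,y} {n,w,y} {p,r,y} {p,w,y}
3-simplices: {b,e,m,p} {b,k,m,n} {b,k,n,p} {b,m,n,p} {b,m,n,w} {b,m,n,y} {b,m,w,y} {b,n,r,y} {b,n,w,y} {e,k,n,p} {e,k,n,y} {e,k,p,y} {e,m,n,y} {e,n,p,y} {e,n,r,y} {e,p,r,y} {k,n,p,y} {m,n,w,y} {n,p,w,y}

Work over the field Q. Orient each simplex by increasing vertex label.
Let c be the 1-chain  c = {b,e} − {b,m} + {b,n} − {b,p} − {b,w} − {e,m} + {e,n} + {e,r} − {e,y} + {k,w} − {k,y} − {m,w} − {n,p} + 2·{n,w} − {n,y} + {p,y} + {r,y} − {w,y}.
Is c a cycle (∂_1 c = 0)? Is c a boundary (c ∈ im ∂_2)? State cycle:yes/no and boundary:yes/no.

cycle:no boundary:no

n_0=9 n_1=34 n_2=47 n_3=19  [Q]
∂1: piv[be,bk,bm,bn,bp,br,bw,by] rk=8  ker:ek,em,en,ep,er,ew,ey,km,kn,kp,kw,ky,mn,mp,mw,my,np,nr,nw,ny,pr,pw,py,rw,ry,wy
∂2: piv[bem,ben,bep,bkm,bkn,bkp,bmn,bmp,bmw,bmy,bnp,bnr,bnw,bny,brw,bry,bwy,ekm,ekw,eky,emy,enr,epr,epy,knw,npw] rk=26  ker:ekn,ekp,emn,emp,enp,eny,ery,kmn,kmy,knp,kny,kpy,mnp,mnw,mny,mwy,npy,nry,nwy,pry,pwy
∂3: piv[bemp,bkmn,bknp,bmnp,bmnw,bmny,bmwy,bnry,bnwy,eknp,ekny,ekpy,emny,enpy,enry,epry,npwy] rk=17  ker:knpy,mnwy
∂1c = {b} + {e} − {m} + 2·{n} − 3·{p} + 2·{w} − 2·{y}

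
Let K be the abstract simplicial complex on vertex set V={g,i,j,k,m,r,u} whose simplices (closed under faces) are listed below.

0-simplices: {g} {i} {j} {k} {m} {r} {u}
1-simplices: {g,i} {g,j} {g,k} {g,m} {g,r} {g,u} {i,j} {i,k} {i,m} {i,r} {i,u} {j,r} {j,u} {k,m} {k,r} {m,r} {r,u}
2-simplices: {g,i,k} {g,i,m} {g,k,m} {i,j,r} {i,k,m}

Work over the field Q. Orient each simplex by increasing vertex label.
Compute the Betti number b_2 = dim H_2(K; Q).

b_2=1

n_0=7 n_1=17 n_2=5  [Q]
∂1: piv[gi,gj,gk,gm,gr,gu] rk=6  ker:ij,ik,im,ir,iu,jr,ju,km,kr,mr,ru
∂2: piv[gik,gim,gkm,ijr] rk=4  ker:ikm
b_2=(5−4)−0=1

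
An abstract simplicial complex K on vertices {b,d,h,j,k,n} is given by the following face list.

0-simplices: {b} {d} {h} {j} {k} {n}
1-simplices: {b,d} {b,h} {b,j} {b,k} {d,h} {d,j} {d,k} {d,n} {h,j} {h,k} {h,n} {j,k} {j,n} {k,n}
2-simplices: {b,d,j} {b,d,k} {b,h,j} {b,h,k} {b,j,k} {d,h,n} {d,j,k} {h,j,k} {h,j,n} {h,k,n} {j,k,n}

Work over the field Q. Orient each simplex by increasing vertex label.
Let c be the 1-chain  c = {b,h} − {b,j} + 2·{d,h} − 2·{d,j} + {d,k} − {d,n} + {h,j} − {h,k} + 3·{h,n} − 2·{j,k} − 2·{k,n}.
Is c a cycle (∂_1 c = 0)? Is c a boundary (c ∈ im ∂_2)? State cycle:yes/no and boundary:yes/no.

cycle:yes boundary:no

n_0=6 n_1=14 n_2=11  [Q]
∂1: piv[bd,bh,bj,bk,dn] rk=5  ker:dh,dj,dk,hj,hk,hn,jk,jn,kn
∂2: piv[bdj,bdk,bhj,bhk,bjk,dhn,hjn,hkn] rk=8  ker:djk,hjk,jkn
∂1c = 0
c vs im∂2: residual ≠ 0 ⇒ not boundary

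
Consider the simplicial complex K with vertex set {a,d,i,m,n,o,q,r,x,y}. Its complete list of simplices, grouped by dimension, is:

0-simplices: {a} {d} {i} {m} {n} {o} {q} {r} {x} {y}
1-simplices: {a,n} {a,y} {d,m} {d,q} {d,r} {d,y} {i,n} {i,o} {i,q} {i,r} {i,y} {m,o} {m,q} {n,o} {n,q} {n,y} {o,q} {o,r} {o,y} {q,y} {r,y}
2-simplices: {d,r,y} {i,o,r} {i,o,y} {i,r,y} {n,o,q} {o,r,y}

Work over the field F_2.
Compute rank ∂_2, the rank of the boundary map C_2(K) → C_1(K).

n_0=10 n_1=21 n_2=6  [Z2]
∂1: piv[an,ay,dm,dq,dr,dy,in,io] rk=8  ker:iq,ir,iy,mo,mq,no,nq,ny,oq,or,oy,qy,ry
∂2: piv[dry,ior,ioy,iry,noq] rk=5  ker:ory
rk∂_2=5

rank∂_2=5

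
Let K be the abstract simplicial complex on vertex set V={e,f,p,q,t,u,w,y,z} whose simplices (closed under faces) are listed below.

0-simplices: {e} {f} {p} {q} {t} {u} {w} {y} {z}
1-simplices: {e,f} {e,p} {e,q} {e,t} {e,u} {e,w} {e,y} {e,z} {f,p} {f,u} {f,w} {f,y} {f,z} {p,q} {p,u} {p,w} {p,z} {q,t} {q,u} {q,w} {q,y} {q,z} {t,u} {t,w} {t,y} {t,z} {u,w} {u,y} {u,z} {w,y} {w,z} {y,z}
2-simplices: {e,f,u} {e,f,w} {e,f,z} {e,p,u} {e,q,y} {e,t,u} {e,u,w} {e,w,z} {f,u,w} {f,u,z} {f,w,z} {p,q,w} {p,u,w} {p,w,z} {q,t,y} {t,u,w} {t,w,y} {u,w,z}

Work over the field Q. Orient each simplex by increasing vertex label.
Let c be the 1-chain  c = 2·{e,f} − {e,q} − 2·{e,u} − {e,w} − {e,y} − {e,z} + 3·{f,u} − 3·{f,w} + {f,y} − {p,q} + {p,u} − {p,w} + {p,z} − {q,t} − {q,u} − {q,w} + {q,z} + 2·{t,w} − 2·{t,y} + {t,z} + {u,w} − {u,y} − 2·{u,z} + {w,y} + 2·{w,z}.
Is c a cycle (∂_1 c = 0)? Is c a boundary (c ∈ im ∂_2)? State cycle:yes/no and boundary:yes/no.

cycle:no boundary:no

n_0=9 n_1=32 n_2=18  [Q]
∂1: piv[ef,ep,eq,et,eu,ew,ey,ez] rk=8  ker:fp,fu,fw,fy,fz,pq,pu,pw,pz,qt,qu,qw,qy,qz,tu,tw,ty,tz,uw,uy,uz,wy,wz,yz
∂2: piv[efu,efw,efz,epu,eqy,etu,euw,ewz,fuz,pqw,puw,pwz,qty,tuw,twy] rk=15  ker:fuw,fwz,uwz
∂1c = 4·{e} + {f} − 2·{t} + 3·{u} − 6·{w} − 2·{y} + 2·{z}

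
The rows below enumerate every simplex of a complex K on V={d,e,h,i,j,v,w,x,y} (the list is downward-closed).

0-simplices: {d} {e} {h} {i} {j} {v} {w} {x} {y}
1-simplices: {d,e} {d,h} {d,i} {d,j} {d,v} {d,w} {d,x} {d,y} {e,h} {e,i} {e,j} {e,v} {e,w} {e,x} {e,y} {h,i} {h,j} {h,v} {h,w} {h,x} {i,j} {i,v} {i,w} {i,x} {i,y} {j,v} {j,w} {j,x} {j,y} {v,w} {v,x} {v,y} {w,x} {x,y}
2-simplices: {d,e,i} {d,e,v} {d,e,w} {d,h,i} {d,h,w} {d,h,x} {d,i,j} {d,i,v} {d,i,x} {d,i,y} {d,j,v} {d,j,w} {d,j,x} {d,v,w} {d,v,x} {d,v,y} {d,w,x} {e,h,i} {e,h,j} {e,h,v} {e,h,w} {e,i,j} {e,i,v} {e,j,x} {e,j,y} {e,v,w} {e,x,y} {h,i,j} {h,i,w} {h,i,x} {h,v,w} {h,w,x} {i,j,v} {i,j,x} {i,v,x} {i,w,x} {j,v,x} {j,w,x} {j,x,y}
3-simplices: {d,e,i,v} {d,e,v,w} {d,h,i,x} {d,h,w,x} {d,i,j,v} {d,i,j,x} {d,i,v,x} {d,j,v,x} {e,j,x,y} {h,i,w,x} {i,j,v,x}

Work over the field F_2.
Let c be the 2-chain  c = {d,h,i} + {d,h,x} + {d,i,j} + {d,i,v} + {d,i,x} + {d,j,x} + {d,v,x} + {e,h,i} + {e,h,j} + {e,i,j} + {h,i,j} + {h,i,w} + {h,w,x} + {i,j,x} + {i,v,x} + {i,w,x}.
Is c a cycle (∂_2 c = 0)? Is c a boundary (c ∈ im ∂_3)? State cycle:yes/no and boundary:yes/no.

cycle:yes boundary:no

n_0=9 n_1=34 n_2=39 n_3=11  [Z2]
∂1: piv[de,dh,di,dj,dv,dw,dx,dy] rk=8  ker:eh,ei,ej,ev,ew,ex,ey,hi,hj,hv,hw,hx,ij,iv,iw,ix,iy,jv,jw,jx,jy,vw,vx,vy,wx,xy
∂2: piv[dei,dev,dew,dhi,dhw,dhx,dij,div,dix,diy,djv,djw,djx,dvw,dvx,dvy,dwx,ehi,ehj,ehv,eij,ejx,ejy,exy,hiw] rk=25  ker:ehw,eiv,evw,hij,hix,hvw,hwx,ijv,ijx,ivx,iwx,jvx,jwx,jxy
∂3: piv[deiv,devw,dhix,dhwx,dijv,dijx,divx,djvx,ejxy,hiwx] rk=10  ker:ijvx
∂2c = 0
c vs im∂3: residual ≠ 0 ⇒ not boundary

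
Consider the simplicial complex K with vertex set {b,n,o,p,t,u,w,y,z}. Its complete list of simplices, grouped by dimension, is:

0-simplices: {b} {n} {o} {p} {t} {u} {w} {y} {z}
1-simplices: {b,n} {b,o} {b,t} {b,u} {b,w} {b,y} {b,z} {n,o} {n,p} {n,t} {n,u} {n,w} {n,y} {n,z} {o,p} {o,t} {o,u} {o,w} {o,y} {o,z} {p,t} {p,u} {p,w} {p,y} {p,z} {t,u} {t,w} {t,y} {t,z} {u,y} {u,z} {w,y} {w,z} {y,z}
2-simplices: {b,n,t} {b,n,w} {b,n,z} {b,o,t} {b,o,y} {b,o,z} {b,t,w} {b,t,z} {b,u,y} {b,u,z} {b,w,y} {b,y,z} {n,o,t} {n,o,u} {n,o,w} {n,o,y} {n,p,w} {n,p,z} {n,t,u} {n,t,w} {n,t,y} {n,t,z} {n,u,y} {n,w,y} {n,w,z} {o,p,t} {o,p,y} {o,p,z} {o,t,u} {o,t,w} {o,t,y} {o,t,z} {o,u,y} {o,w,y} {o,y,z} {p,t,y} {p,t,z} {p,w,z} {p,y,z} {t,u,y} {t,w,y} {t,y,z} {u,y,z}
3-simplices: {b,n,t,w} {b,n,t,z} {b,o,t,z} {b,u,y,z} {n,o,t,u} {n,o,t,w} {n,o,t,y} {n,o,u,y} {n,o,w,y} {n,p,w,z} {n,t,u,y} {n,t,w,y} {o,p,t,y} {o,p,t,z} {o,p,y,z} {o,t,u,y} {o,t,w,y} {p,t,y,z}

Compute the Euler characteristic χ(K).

χ(K)=0

n_0=9 n_1=34 n_2=43 n_3=18
χ=+9−34+43−18=0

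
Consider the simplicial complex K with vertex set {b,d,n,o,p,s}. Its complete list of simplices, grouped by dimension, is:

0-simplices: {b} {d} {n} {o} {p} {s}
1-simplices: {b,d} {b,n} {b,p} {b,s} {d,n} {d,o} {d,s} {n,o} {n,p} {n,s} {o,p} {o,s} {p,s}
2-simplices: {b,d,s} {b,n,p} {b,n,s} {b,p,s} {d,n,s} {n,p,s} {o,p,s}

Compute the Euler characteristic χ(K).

χ(K)=0

n_0=6 n_1=13 n_2=7
χ=+6−13+7=0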